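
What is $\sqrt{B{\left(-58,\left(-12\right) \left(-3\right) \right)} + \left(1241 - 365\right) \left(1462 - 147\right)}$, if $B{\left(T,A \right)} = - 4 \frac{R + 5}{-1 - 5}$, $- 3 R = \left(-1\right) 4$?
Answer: $\frac{\sqrt{10367498}}{3} \approx 1073.3$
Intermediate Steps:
$R = \frac{4}{3}$ ($R = - \frac{\left(-1\right) 4}{3} = \left(- \frac{1}{3}\right) \left(-4\right) = \frac{4}{3} \approx 1.3333$)
$B{\left(T,A \right)} = \frac{38}{9}$ ($B{\left(T,A \right)} = - 4 \frac{\frac{4}{3} + 5}{-1 - 5} = - 4 \frac{19}{3 \left(-6\right)} = - 4 \cdot \frac{19}{3} \left(- \frac{1}{6}\right) = \left(-4\right) \left(- \frac{19}{18}\right) = \frac{38}{9}$)
$\sqrt{B{\left(-58,\left(-12\right) \left(-3\right) \right)} + \left(1241 - 365\right) \left(1462 - 147\right)} = \sqrt{\frac{38}{9} + \left(1241 - 365\right) \left(1462 - 147\right)} = \sqrt{\frac{38}{9} + 876 \cdot 1315} = \sqrt{\frac{38}{9} + 1151940} = \sqrt{\frac{10367498}{9}} = \frac{\sqrt{10367498}}{3}$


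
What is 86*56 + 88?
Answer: 4904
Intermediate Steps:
86*56 + 88 = 4816 + 88 = 4904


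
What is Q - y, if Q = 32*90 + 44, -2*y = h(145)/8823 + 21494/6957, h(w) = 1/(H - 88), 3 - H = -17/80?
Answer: 15037714318455/5140141573 ≈ 2925.5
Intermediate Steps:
H = 257/80 (H = 3 - (-17)/80 = 3 - 1*(-17/80) = 3 + 17/80 = 257/80 ≈ 3.2125)
h(w) = -80/6783 (h(w) = 1/(257/80 - 88) = 1/(-6783/80) = -80/6783)
y = -7940359003/5140141573 (y = -(-80/6783/8823 + 21494/6957)/2 = -(-80/6783*1/8823 + 21494*(1/6957))/2 = -(-80/59846409 + 21494/6957)/2 = -½*15880718006/5140141573 = -7940359003/5140141573 ≈ -1.5448)
Q = 2924 (Q = 2880 + 44 = 2924)
Q - y = 2924 - 1*(-7940359003/5140141573) = 2924 + 7940359003/5140141573 = 15037714318455/5140141573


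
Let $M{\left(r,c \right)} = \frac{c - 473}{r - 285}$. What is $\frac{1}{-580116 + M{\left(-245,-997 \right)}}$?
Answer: $- \frac{53}{30746001} \approx -1.7238 \cdot 10^{-6}$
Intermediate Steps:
$M{\left(r,c \right)} = \frac{-473 + c}{-285 + r}$ ($M{\left(r,c \right)} = \frac{c - 473}{-285 + r} = \frac{-473 + c}{-285 + r}$)
$\frac{1}{-580116 + M{\left(-245,-997 \right)}} = \frac{1}{-580116 + \frac{-473 - 997}{-285 - 245}} = \frac{1}{-580116 + \frac{1}{-530} \left(-1470\right)} = \frac{1}{-580116 - - \frac{147}{53}} = \frac{1}{-580116 + \frac{147}{53}} = \frac{1}{- \frac{30746001}{53}} = - \frac{53}{30746001}$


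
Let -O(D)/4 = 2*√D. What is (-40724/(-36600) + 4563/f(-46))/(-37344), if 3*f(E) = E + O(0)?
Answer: 15598253/1964761200 ≈ 0.0079390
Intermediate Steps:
O(D) = -8*√D
f(E) = E/3 (f(E) = (E - 8*√0)/3 = (E - 8*0)/3 = (E + 0)/3 = E/3)
(-40724/(-36600) + 4563/f(-46))/(-37344) = (-40724/(-36600) + 4563/(((⅓)*(-46))))/(-37344) = (-40724*(-1/36600) + 4563/(-46/3))*(-1/37344) = (10181/9150 + 4563*(-3/46))*(-1/37344) = (10181/9150 - 13689/46)*(-1/37344) = -31196506/105225*(-1/37344) = 15598253/1964761200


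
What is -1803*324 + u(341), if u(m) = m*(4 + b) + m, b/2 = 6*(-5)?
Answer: -602927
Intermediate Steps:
b = -60 (b = 2*(6*(-5)) = 2*(-30) = -60)
u(m) = -55*m (u(m) = m*(4 - 60) + m = m*(-56) + m = -56*m + m = -55*m)
-1803*324 + u(341) = -1803*324 - 55*341 = -584172 - 18755 = -602927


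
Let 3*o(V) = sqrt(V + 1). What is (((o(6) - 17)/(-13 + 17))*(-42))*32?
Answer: 5712 - 112*sqrt(7) ≈ 5415.7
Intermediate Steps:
o(V) = sqrt(1 + V)/3 (o(V) = sqrt(V + 1)/3 = sqrt(1 + V)/3)
(((o(6) - 17)/(-13 + 17))*(-42))*32 = (((sqrt(1 + 6)/3 - 17)/(-13 + 17))*(-42))*32 = (((sqrt(7)/3 - 17)/4)*(-42))*32 = (((-17 + sqrt(7)/3)*(1/4))*(-42))*32 = ((-17/4 + sqrt(7)/12)*(-42))*32 = (357/2 - 7*sqrt(7)/2)*32 = 5712 - 112*sqrt(7)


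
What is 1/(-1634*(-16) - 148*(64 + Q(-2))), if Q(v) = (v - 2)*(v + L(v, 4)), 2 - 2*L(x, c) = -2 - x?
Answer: 1/16080 ≈ 6.2189e-5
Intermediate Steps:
L(x, c) = 2 + x/2 (L(x, c) = 1 - (-2 - x)/2 = 1 + (1 + x/2) = 2 + x/2)
Q(v) = (-2 + v)*(2 + 3*v/2) (Q(v) = (v - 2)*(v + (2 + v/2)) = (-2 + v)*(2 + 3*v/2))
1/(-1634*(-16) - 148*(64 + Q(-2))) = 1/(-1634*(-16) - 148*(64 + (-4 - 1*(-2) + (3/2)*(-2)²))) = 1/(26144 - 148*(64 + (-4 + 2 + (3/2)*4))) = 1/(26144 - 148*(64 + (-4 + 2 + 6))) = 1/(26144 - 148*(64 + 4)) = 1/(26144 - 148*68) = 1/(26144 - 10064) = 1/16080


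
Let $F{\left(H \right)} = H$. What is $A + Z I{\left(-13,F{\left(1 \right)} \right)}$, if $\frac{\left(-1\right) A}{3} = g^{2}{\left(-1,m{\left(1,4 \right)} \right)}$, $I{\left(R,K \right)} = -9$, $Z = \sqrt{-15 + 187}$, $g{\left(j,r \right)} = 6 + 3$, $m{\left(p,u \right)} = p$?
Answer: $-243 - 18 \sqrt{43} \approx -361.03$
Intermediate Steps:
$g{\left(j,r \right)} = 9$
$Z = 2 \sqrt{43}$ ($Z = \sqrt{172} = 2 \sqrt{43} \approx 13.115$)
$A = -243$ ($A = - 3 \cdot 9^{2} = \left(-3\right) 81 = -243$)
$A + Z I{\left(-13,F{\left(1 \right)} \right)} = -243 + 2 \sqrt{43} \left(-9\right) = -243 - 18 \sqrt{43}$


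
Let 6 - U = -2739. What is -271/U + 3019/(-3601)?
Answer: -9263026/9884745 ≈ -0.93710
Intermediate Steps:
U = 2745 (U = 6 - 1*(-2739) = 6 + 2739 = 2745)
-271/U + 3019/(-3601) = -271/2745 + 3019/(-3601) = -271*1/2745 + 3019*(-1/3601) = -271/2745 - 3019/3601 = -9263026/9884745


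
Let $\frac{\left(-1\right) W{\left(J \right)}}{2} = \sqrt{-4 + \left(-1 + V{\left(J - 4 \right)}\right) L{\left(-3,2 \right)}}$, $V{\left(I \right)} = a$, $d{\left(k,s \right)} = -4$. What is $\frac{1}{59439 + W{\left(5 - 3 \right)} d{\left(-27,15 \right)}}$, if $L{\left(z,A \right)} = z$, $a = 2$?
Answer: $\frac{59439}{3532995169} - \frac{8 i \sqrt{7}}{3532995169} \approx 1.6824 \cdot 10^{-5} - 5.991 \cdot 10^{-9} i$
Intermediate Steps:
$V{\left(I \right)} = 2$
$W{\left(J \right)} = - 2 i \sqrt{7}$ ($W{\left(J \right)} = - 2 \sqrt{-4 + \left(-1 + 2\right) \left(-3\right)} = - 2 \sqrt{-4 + 1 \left(-3\right)} = - 2 \sqrt{-4 - 3} = - 2 \sqrt{-7} = - 2 i \sqrt{7}$)
$\frac{1}{59439 + W{\left(5 - 3 \right)} d{\left(-27,15 \right)}} = \frac{1}{59439 + - 2 i \sqrt{7} \left(-4\right)} = \frac{1}{59439 + 8 i \sqrt{7}}$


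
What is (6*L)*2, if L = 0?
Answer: 0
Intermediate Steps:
(6*L)*2 = (6*0)*2 = 0*2 = 0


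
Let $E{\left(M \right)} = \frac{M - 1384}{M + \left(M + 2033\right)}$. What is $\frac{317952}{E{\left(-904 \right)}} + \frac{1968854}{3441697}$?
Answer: $- \frac{15388234080278}{492162671} \approx -31267.0$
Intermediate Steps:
$E{\left(M \right)} = \frac{-1384 + M}{2033 + 2 M}$ ($E{\left(M \right)} = \frac{-1384 + M}{M + \left(2033 + M\right)} = \frac{-1384 + M}{2033 + 2 M}$)
$\frac{317952}{E{\left(-904 \right)}} + \frac{1968854}{3441697} = \frac{317952}{\frac{1}{2033 + 2 \left(-904\right)} \left(-1384 - 904\right)} + \frac{1968854}{3441697} = \frac{317952}{\frac{1}{2033 - 1808} \left(-2288\right)} + 1968854 \cdot \frac{1}{3441697} = \frac{317952}{\frac{1}{225} \left(-2288\right)} + \frac{1968854}{3441697} = \frac{317952}{- \frac{2288}{225}} + \frac{1968854}{3441697} = 317952 \left(- \frac{225}{2288}\right) + \frac{1968854}{3441697} = - \frac{4471200}{143} + \frac{1968854}{3441697} = - \frac{15388234080278}{492162671}$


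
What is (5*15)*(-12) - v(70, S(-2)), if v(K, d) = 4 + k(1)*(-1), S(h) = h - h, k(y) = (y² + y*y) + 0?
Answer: -902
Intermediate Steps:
k(y) = 2*y² (k(y) = (y² + y²) + 0 = 2*y² + 0 = 2*y²)
S(h) = 0
v(K, d) = 2 (v(K, d) = 4 + (2*1²)*(-1) = 4 + (2*1)*(-1) = 4 + 2*(-1) = 4 - 2 = 2)
(5*15)*(-12) - v(70, S(-2)) = (5*15)*(-12) - 1*2 = 75*(-12) - 2 = -900 - 2 = -902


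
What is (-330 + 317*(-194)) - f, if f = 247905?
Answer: -309733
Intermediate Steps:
(-330 + 317*(-194)) - f = (-330 + 317*(-194)) - 1*247905 = (-330 - 61498) - 247905 = -61828 - 247905 = -309733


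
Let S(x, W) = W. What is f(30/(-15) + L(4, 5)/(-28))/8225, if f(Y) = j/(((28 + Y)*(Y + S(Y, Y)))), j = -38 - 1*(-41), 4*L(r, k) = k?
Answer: -896/260733675 ≈ -3.4365e-6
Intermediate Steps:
L(r, k) = k/4
j = 3 (j = -38 + 41 = 3)
f(Y) = 3/(2*Y*(28 + Y)) (f(Y) = 3/(((28 + Y)*(Y + Y))) = 3/(((28 + Y)*(2*Y))) = 3/((2*Y*(28 + Y))) = 3*(1/(2*Y*(28 + Y))) = 3/(2*Y*(28 + Y)))
f(30/(-15) + L(4, 5)/(-28))/8225 = (3/(2*(30/(-15) + ((1/4)*5)/(-28))*(28 + (30/(-15) + ((1/4)*5)/(-28)))))/8225 = (3/(2*(30*(-1/15) + (5/4)*(-1/28))*(28 + (30*(-1/15) + (5/4)*(-1/28)))))*(1/8225) = (3/(2*(-2 - 5/112)*(28 + (-2 - 5/112))))*(1/8225) = (3/(2*(-229/112)*(28 - 229/112)))*(1/8225) = ((3/2)*(-112/229)/(2907/112))*(1/8225) = ((3/2)*(-112/229)*(112/2907))*(1/8225) = -6272/221901*1/8225 = -896/260733675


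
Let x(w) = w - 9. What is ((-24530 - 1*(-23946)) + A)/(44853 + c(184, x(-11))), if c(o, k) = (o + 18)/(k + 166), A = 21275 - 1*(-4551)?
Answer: 921333/1637185 ≈ 0.56275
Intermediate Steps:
A = 25826 (A = 21275 + 4551 = 25826)
x(w) = -9 + w
c(o, k) = (18 + o)/(166 + k)
((-24530 - 1*(-23946)) + A)/(44853 + c(184, x(-11))) = ((-24530 - 1*(-23946)) + 25826)/(44853 + (18 + 184)/(166 + (-9 - 11))) = ((-24530 + 23946) + 25826)/(44853 + 202/(166 - 20)) = (-584 + 25826)/(44853 + 202/146) = 25242/(44853 + (1/146)*202) = 25242/(44853 + 101/73) = 25242/(3274370/73) = 25242*(73/3274370) = 921333/1637185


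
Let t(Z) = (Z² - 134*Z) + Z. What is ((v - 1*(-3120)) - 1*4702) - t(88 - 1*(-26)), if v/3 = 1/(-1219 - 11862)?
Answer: 7639301/13081 ≈ 584.00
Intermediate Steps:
v = -3/13081 (v = 3/(-1219 - 11862) = 3/(-13081) = 3*(-1/13081) = -3/13081 ≈ -0.00022934)
t(Z) = Z² - 133*Z
((v - 1*(-3120)) - 1*4702) - t(88 - 1*(-26)) = ((-3/13081 - 1*(-3120)) - 1*4702) - (88 - 1*(-26))*(-133 + (88 - 1*(-26))) = ((-3/13081 + 3120) - 4702) - (88 + 26)*(-133 + (88 + 26)) = (40812717/13081 - 4702) - 114*(-133 + 114) = -20694145/13081 - 114*(-19) = -20694145/13081 - 1*(-2166) = -20694145/13081 + 2166 = 7639301/13081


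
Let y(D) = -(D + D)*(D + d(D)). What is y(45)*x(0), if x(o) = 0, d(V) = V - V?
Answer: 0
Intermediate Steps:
d(V) = 0
y(D) = -2*D**2 (y(D) = -(D + D)*(D + 0) = -2*D*D = -2*D**2)
y(45)*x(0) = -2*45**2*0 = -2*2025*0 = -4050*0 = 0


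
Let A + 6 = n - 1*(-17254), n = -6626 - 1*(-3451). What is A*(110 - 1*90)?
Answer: 281460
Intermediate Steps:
n = -3175 (n = -6626 + 3451 = -3175)
A = 14073 (A = -6 + (-3175 - 1*(-17254)) = -6 + (-3175 + 17254) = -6 + 14079 = 14073)
A*(110 - 1*90) = 14073*(110 - 1*90) = 14073*(110 - 90) = 14073*20 = 281460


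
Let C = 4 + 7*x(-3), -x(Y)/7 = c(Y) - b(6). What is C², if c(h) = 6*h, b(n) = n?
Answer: 1392400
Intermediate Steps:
x(Y) = 42 - 42*Y (x(Y) = -7*(6*Y - 1*6) = -7*(6*Y - 6) = -7*(-6 + 6*Y) = 42 - 42*Y)
C = 1180 (C = 4 + 7*(42 - 42*(-3)) = 4 + 7*(42 + 126) = 4 + 7*168 = 4 + 1176 = 1180)
C² = 1180² = 1392400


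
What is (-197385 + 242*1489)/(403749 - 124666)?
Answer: 23279/39869 ≈ 0.58389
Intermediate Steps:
(-197385 + 242*1489)/(403749 - 124666) = (-197385 + 360338)/279083 = 162953*(1/279083) = 23279/39869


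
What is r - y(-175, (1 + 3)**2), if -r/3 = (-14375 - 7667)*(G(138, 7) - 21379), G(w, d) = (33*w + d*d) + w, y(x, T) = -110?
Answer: -1100204278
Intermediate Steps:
G(w, d) = d**2 + 34*w (G(w, d) = (33*w + d**2) + w = (d**2 + 33*w) + w = d**2 + 34*w)
r = -1100204388 (r = -3*(-14375 - 7667)*((7**2 + 34*138) - 21379) = -(-66126)*((49 + 4692) - 21379) = -(-66126)*(4741 - 21379) = -(-66126)*(-16638) = -3*366734796 = -1100204388)
r - y(-175, (1 + 3)**2) = -1100204388 - 1*(-110) = -1100204388 + 110 = -1100204278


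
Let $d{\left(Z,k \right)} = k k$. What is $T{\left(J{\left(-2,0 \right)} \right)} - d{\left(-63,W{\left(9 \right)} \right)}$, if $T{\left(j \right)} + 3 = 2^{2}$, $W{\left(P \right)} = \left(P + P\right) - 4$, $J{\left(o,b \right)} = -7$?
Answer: $-195$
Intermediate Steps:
$W{\left(P \right)} = -4 + 2 P$ ($W{\left(P \right)} = 2 P - 4 = -4 + 2 P$)
$d{\left(Z,k \right)} = k^{2}$
$T{\left(j \right)} = 1$ ($T{\left(j \right)} = -3 + 2^{2} = -3 + 4 = 1$)
$T{\left(J{\left(-2,0 \right)} \right)} - d{\left(-63,W{\left(9 \right)} \right)} = 1 - \left(-4 + 2 \cdot 9\right)^{2} = 1 - \left(-4 + 18\right)^{2} = 1 - 14^{2} = 1 - 196 = -195$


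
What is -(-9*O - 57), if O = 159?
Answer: 1488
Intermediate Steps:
-(-9*O - 57) = -(-9*159 - 57) = -(-1431 - 57) = -1*(-1488) = 1488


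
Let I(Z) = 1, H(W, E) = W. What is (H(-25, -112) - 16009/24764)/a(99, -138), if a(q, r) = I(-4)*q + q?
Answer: -211703/1634424 ≈ -0.12953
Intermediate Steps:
a(q, r) = 2*q (a(q, r) = 1*q + q = q + q = 2*q)
(H(-25, -112) - 16009/24764)/a(99, -138) = (-25 - 16009/24764)/((2*99)) = (-25 - 16009/24764)/198 = (-25 - 1*16009/24764)*(1/198) = (-25 - 16009/24764)*(1/198) = -635109/24764*1/198 = -211703/1634424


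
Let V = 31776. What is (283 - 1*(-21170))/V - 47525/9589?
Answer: -434813861/101566688 ≈ -4.2811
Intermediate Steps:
(283 - 1*(-21170))/V - 47525/9589 = (283 - 1*(-21170))/31776 - 47525/9589 = (283 + 21170)*(1/31776) - 47525*1/9589 = 21453*(1/31776) - 47525/9589 = 7151/10592 - 47525/9589 = -434813861/101566688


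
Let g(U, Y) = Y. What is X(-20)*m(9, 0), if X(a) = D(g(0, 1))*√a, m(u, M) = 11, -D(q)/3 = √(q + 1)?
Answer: -66*I*√10 ≈ -208.71*I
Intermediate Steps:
D(q) = -3*√(1 + q) (D(q) = -3*√(q + 1) = -3*√(1 + q))
X(a) = -3*√2*√a (X(a) = (-3*√(1 + 1))*√a = (-3*√2)*√a = -3*√2*√a)
X(-20)*m(9, 0) = -3*√2*√(-20)*11 = -3*√2*2*I*√5*11 = -6*I*√10*11 = -66*I*√10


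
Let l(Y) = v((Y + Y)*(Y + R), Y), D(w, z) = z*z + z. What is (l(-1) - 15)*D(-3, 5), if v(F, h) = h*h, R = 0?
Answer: -420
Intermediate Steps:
D(w, z) = z + z² (D(w, z) = z² + z = z + z²)
v(F, h) = h²
l(Y) = Y²
(l(-1) - 15)*D(-3, 5) = ((-1)² - 15)*(5*(1 + 5)) = (1 - 15)*(5*6) = -14*30 = -420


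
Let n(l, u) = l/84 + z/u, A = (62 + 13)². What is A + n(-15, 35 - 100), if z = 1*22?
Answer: 10236559/1820 ≈ 5624.5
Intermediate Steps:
z = 22
A = 5625 (A = 75² = 5625)
n(l, u) = 22/u + l/84 (n(l, u) = l/84 + 22/u = 22/u + l/84)
A + n(-15, 35 - 100) = 5625 + (22/(35 - 100) + (1/84)*(-15)) = 5625 + (22/(-65) - 5/28) = 5625 + (22*(-1/65) - 5/28) = 5625 + (-22/65 - 5/28) = 5625 - 941/1820 = 10236559/1820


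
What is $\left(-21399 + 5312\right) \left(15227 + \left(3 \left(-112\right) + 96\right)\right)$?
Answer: $-241095869$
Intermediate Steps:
$\left(-21399 + 5312\right) \left(15227 + \left(3 \left(-112\right) + 96\right)\right) = - 16087 \left(15227 + \left(-336 + 96\right)\right) = - 16087 \left(15227 - 240\right) = \left(-16087\right) 14987 = -241095869$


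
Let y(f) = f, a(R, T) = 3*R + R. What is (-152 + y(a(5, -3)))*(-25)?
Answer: 3300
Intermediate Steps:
a(R, T) = 4*R
(-152 + y(a(5, -3)))*(-25) = (-152 + 4*5)*(-25) = (-152 + 20)*(-25) = -132*(-25) = 3300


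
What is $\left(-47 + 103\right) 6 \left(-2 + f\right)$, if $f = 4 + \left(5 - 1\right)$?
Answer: $2016$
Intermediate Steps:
$f = 8$ ($f = 4 + \left(5 - 1\right) = 4 + 4 = 8$)
$\left(-47 + 103\right) 6 \left(-2 + f\right) = \left(-47 + 103\right) 6 \left(-2 + 8\right) = 56 \cdot 6 \cdot 6 = 56 \cdot 36 = 2016$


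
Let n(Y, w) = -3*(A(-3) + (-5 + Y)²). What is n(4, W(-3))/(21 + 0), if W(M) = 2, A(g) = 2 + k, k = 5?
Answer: -8/7 ≈ -1.1429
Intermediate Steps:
A(g) = 7 (A(g) = 2 + 5 = 7)
n(Y, w) = -21 - 3*(-5 + Y)² (n(Y, w) = -3*(7 + (-5 + Y)²) = -21 - 3*(-5 + Y)²)
n(4, W(-3))/(21 + 0) = (-21 - 3*(-5 + 4)²)/(21 + 0) = (-21 - 3*(-1)²)/21 = (-21 - 3*1)*(1/21) = (-21 - 3)*(1/21) = -24*1/21 = -8/7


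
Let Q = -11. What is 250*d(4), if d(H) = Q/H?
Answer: -1375/2 ≈ -687.50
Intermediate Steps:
d(H) = -11/H
250*d(4) = 250*(-11/4) = -1375/2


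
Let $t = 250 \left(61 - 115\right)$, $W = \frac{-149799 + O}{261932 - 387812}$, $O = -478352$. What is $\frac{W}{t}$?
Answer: $- \frac{628151}{1699380000} \approx -0.00036964$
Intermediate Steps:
$W = \frac{628151}{125880}$ ($W = \frac{-149799 - 478352}{261932 - 387812} = - \frac{628151}{-125880} = \left(-628151\right) \left(- \frac{1}{125880}\right) = \frac{628151}{125880} \approx 4.9901$)
$t = -13500$ ($t = 250 \left(-54\right) = -13500$)
$\frac{W}{t} = \frac{628151}{125880 \left(-13500\right)} = \frac{628151}{125880} \left(- \frac{1}{13500}\right) = - \frac{628151}{1699380000}$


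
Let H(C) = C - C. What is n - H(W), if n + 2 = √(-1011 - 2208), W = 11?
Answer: -2 + I*√3219 ≈ -2.0 + 56.736*I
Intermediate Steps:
H(C) = 0
n = -2 + I*√3219 (n = -2 + √(-1011 - 2208) = -2 + √(-3219) = -2 + I*√3219 ≈ -2.0 + 56.736*I)
n - H(W) = (-2 + I*√3219) - 1*0 = (-2 + I*√3219) + 0 = -2 + I*√3219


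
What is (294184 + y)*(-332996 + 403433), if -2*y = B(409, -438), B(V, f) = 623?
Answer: 41398994565/2 ≈ 2.0699e+10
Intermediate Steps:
y = -623/2 (y = -1/2*623 = -623/2 ≈ -311.50)
(294184 + y)*(-332996 + 403433) = (294184 - 623/2)*(-332996 + 403433) = (587745/2)*70437 = 41398994565/2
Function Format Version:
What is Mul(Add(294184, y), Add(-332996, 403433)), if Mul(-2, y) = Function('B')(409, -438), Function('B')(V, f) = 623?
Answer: Rational(41398994565, 2) ≈ 2.0699e+10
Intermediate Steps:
y = Rational(-623, 2) (y = Mul(Rational(-1, 2), 623) = Rational(-623, 2) ≈ -311.50)
Mul(Add(294184, y), Add(-332996, 403433)) = Mul(Add(294184, Rational(-623, 2)), Add(-332996, 403433)) = Mul(Rational(587745, 2), 70437) = Rational(41398994565, 2)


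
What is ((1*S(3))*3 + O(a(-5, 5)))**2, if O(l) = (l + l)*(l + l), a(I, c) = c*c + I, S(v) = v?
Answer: 2588881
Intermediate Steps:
a(I, c) = I + c**2 (a(I, c) = c**2 + I = I + c**2)
O(l) = 4*l**2 (O(l) = (2*l)*(2*l) = 4*l**2)
((1*S(3))*3 + O(a(-5, 5)))**2 = ((1*3)*3 + 4*(-5 + 5**2)**2)**2 = (3*3 + 4*(-5 + 25)**2)**2 = (9 + 4*20**2)**2 = (9 + 4*400)**2 = (9 + 1600)**2 = 1609**2 = 2588881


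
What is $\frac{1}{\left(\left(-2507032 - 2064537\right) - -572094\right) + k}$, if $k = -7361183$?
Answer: $- \frac{1}{11360658} \approx -8.8023 \cdot 10^{-8}$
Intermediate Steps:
$\frac{1}{\left(\left(-2507032 - 2064537\right) - -572094\right) + k} = \frac{1}{\left(\left(-2507032 - 2064537\right) - -572094\right) - 7361183} = \frac{1}{\left(\left(-2507032 - 2064537\right) + 572094\right) - 7361183} = \frac{1}{\left(-4571569 + 572094\right) - 7361183} = \frac{1}{-3999475 - 7361183} = \frac{1}{-11360658} = - \frac{1}{11360658}$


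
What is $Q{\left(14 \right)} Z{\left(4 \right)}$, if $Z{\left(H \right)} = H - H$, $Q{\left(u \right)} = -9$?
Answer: $0$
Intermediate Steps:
$Z{\left(H \right)} = 0$
$Q{\left(14 \right)} Z{\left(4 \right)} = \left(-9\right) 0 = 0$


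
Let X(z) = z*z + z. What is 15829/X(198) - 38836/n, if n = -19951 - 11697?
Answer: 23081503/14170392 ≈ 1.6289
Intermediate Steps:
X(z) = z + z**2 (X(z) = z**2 + z = z + z**2)
n = -31648
15829/X(198) - 38836/n = 15829/((198*(1 + 198))) - 38836/(-31648) = 15829/((198*199)) - 38836*(-1/31648) = 15829/39402 + 9709/7912 = 15829*(1/39402) + 9709/7912 = 1439/3582 + 9709/7912 = 23081503/14170392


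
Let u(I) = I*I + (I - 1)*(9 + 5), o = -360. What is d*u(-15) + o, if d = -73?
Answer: -433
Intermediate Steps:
u(I) = -14 + I² + 14*I (u(I) = I² + (-1 + I)*14 = I² + (-14 + 14*I) = -14 + I² + 14*I)
d*u(-15) + o = -73*(-14 + (-15)² + 14*(-15)) - 360 = -73*(-14 + 225 - 210) - 360 = -73*1 - 360 = -73 - 360 = -433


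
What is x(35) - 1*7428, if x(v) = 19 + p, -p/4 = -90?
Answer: -7049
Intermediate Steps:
p = 360 (p = -4*(-90) = 360)
x(v) = 379 (x(v) = 19 + 360 = 379)
x(35) - 1*7428 = 379 - 1*7428 = 379 - 7428 = -7049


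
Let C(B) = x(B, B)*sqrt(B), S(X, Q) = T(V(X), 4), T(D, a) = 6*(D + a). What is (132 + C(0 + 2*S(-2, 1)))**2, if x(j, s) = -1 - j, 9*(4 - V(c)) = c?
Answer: 26933144/27 - 52624*sqrt(222)/3 ≈ 7.3616e+5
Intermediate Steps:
V(c) = 4 - c/9
T(D, a) = 6*D + 6*a
S(X, Q) = 48 - 2*X/3 (S(X, Q) = 6*(4 - X/9) + 6*4 = (24 - 2*X/3) + 24 = 48 - 2*X/3)
C(B) = sqrt(B)*(-1 - B) (C(B) = (-1 - B)*sqrt(B) = sqrt(B)*(-1 - B))
(132 + C(0 + 2*S(-2, 1)))**2 = (132 + sqrt(0 + 2*(48 - 2/3*(-2)))*(-1 - (0 + 2*(48 - 2/3*(-2)))))**2 = (132 + sqrt(0 + 2*(48 + 4/3))*(-1 - (0 + 2*(48 + 4/3))))**2 = (132 + sqrt(0 + 2*(148/3))*(-1 - (0 + 2*(148/3))))**2 = (132 + sqrt(0 + 296/3)*(-1 - (0 + 296/3)))**2 = (132 + sqrt(296/3)*(-1 - 1*296/3))**2 = (132 + (2*sqrt(222)/3)*(-1 - 296/3))**2 = (132 + (2*sqrt(222)/3)*(-299/3))**2 = (132 - 598*sqrt(222)/9)**2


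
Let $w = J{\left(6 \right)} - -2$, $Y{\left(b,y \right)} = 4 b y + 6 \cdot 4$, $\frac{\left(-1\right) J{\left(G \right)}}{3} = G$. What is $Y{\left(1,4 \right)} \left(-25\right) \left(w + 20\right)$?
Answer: $-4000$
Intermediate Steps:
$J{\left(G \right)} = - 3 G$
$Y{\left(b,y \right)} = 24 + 4 b y$ ($Y{\left(b,y \right)} = 4 b y + 24 = 24 + 4 b y$)
$w = -16$ ($w = \left(-3\right) 6 - -2 = -18 + 2 = -16$)
$Y{\left(1,4 \right)} \left(-25\right) \left(w + 20\right) = \left(24 + 4 \cdot 1 \cdot 4\right) \left(-25\right) \left(-16 + 20\right) = \left(24 + 16\right) \left(-25\right) 4 = 40 \left(-25\right) 4 = \left(-1000\right) 4 = -4000$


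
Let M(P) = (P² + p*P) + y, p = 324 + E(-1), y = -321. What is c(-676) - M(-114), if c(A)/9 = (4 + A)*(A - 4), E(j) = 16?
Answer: 4138725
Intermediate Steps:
c(A) = 9*(-4 + A)*(4 + A) (c(A) = 9*((4 + A)*(A - 4)) = 9*((4 + A)*(-4 + A)) = 9*((-4 + A)*(4 + A)) = 9*(-4 + A)*(4 + A))
p = 340 (p = 324 + 16 = 340)
M(P) = -321 + P² + 340*P (M(P) = (P² + 340*P) - 321 = -321 + P² + 340*P)
c(-676) - M(-114) = (-144 + 9*(-676)²) - (-321 + (-114)² + 340*(-114)) = (-144 + 9*456976) - (-321 + 12996 - 38760) = (-144 + 4112784) - 1*(-26085) = 4112640 + 26085 = 4138725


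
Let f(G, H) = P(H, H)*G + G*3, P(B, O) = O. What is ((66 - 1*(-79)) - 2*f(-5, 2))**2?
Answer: 38025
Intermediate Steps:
f(G, H) = 3*G + G*H (f(G, H) = H*G + G*3 = G*H + 3*G = 3*G + G*H)
((66 - 1*(-79)) - 2*f(-5, 2))**2 = ((66 - 1*(-79)) - (-10)*(3 + 2))**2 = ((66 + 79) - (-10)*5)**2 = (145 - 2*(-25))**2 = (145 + 50)**2 = 195**2 = 38025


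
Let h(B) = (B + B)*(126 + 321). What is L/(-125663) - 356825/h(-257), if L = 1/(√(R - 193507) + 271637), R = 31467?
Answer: 3308578951961935980929/2130378989306270193186 + 2*I*√40510/9272273388984367 ≈ 1.553 + 4.3414e-14*I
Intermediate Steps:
h(B) = 894*B (h(B) = (2*B)*447 = 894*B)
L = 1/(271637 + 2*I*√40510) (L = 1/(√(31467 - 193507) + 271637) = 1/(√(-162040) + 271637) = 1/(2*I*√40510 + 271637) = 1/(271637 + 2*I*√40510) ≈ 3.6814e-6 - 5.455e-9*I)
L/(-125663) - 356825/h(-257) = (271637/73786821809 - 2*I*√40510/73786821809)/(-125663) - 356825/(894*(-257)) = (271637/73786821809 - 2*I*√40510/73786821809)*(-1/125663) - 356825/(-229758) = (-271637/9272273388984367 + 2*I*√40510/9272273388984367) - 356825*(-1/229758) = (-271637/9272273388984367 + 2*I*√40510/9272273388984367) + 356825/229758 = 3308578951961935980929/2130378989306270193186 + 2*I*√40510/9272273388984367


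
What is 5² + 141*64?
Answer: 9049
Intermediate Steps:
5² + 141*64 = 25 + 9024 = 9049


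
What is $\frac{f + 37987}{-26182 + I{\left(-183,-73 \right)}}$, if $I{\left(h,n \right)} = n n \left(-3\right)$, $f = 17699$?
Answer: $- \frac{55686}{42169} \approx -1.3205$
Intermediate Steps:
$I{\left(h,n \right)} = - 3 n^{2}$ ($I{\left(h,n \right)} = n^{2} \left(-3\right) = - 3 n^{2}$)
$\frac{f + 37987}{-26182 + I{\left(-183,-73 \right)}} = \frac{17699 + 37987}{-26182 - 3 \left(-73\right)^{2}} = \frac{55686}{-26182 - 15987} = \frac{55686}{-42169} = 55686 \left(- \frac{1}{42169}\right) = - \frac{55686}{42169}$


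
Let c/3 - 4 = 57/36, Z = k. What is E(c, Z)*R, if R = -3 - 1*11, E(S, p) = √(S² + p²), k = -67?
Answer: -469*√17/2 ≈ -966.87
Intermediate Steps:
Z = -67
c = 67/4 (c = 12 + 3*(57/36) = 12 + 3*(57*(1/36)) = 12 + 3*(19/12) = 12 + 19/4 = 67/4 ≈ 16.750)
R = -14 (R = -3 - 11 = -14)
E(c, Z)*R = √((67/4)² + (-67)²)*(-14) = √(4489/16 + 4489)*(-14) = √(76313/16)*(-14) = (67*√17/4)*(-14) = -469*√17/2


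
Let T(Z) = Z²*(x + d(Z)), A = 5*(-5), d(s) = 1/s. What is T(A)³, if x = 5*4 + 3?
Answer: 2954987875000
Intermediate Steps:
A = -25
x = 23 (x = 20 + 3 = 23)
T(Z) = Z²*(23 + 1/Z)
T(A)³ = (-25*(1 + 23*(-25)))³ = (-25*(1 - 575))³ = (-25*(-574))³ = 14350³ = 2954987875000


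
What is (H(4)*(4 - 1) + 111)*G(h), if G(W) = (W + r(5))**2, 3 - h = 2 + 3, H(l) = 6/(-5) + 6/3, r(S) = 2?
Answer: 0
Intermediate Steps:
H(l) = 4/5 (H(l) = 6*(-1/5) + 6*(1/3) = -6/5 + 2 = 4/5)
h = -2 (h = 3 - (2 + 3) = 3 - 1*5 = 3 - 5 = -2)
G(W) = (2 + W)**2 (G(W) = (W + 2)**2 = (2 + W)**2)
(H(4)*(4 - 1) + 111)*G(h) = (4*(4 - 1)/5 + 111)*(2 - 2)**2 = ((4/5)*3 + 111)*0**2 = (12/5 + 111)*0 = (567/5)*0 = 0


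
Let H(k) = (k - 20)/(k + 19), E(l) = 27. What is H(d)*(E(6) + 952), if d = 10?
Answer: -9790/29 ≈ -337.59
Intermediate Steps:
H(k) = (-20 + k)/(19 + k)
H(d)*(E(6) + 952) = ((-20 + 10)/(19 + 10))*(27 + 952) = (-10/29)*979 = ((1/29)*(-10))*979 = -10/29*979 = -9790/29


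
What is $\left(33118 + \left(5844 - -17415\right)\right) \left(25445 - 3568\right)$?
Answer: $1233359629$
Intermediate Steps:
$\left(33118 + \left(5844 - -17415\right)\right) \left(25445 - 3568\right) = \left(33118 + \left(5844 + 17415\right)\right) 21877 = \left(33118 + 23259\right) 21877 = 56377 \cdot 21877 = 1233359629$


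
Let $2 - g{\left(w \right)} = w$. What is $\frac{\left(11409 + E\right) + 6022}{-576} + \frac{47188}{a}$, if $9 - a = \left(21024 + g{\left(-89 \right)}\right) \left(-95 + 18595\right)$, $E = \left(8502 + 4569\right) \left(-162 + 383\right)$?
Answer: $- \frac{567605586290095}{112500717408} \approx -5045.4$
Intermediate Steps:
$g{\left(w \right)} = 2 - w$
$E = 2888691$ ($E = 13071 \cdot 221 = 2888691$)
$a = -390627491$ ($a = 9 - \left(21024 + \left(2 - -89\right)\right) \left(-95 + 18595\right) = 9 - \left(21024 + \left(2 + 89\right)\right) 18500 = 9 - \left(21024 + 91\right) 18500 = 9 - 21115 \cdot 18500 = 9 - 390627500 = -390627491$)
$\frac{\left(11409 + E\right) + 6022}{-576} + \frac{47188}{a} = \frac{\left(11409 + 2888691\right) + 6022}{-576} + \frac{47188}{-390627491} = \left(2900100 + 6022\right) \left(- \frac{1}{576}\right) + 47188 \left(- \frac{1}{390627491}\right) = 2906122 \left(- \frac{1}{576}\right) - \frac{47188}{390627491} = - \frac{1453061}{288} - \frac{47188}{390627491} = - \frac{567605586290095}{112500717408}$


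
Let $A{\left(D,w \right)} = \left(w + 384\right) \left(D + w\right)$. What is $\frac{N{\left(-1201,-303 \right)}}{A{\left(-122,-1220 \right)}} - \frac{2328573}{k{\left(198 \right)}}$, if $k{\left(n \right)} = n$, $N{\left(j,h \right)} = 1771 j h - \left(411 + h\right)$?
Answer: $- \frac{37649219921}{3365736} \approx -11186.0$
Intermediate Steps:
$N{\left(j,h \right)} = -411 - h + 1771 h j$ ($N{\left(j,h \right)} = 1771 h j - \left(411 + h\right) = -411 - h + 1771 h j$)
$A{\left(D,w \right)} = \left(384 + w\right) \left(D + w\right)$
$\frac{N{\left(-1201,-303 \right)}}{A{\left(-122,-1220 \right)}} - \frac{2328573}{k{\left(198 \right)}} = \frac{-411 - -303 + 1771 \left(-303\right) \left(-1201\right)}{\left(-1220\right)^{2} + 384 \left(-122\right) + 384 \left(-1220\right) - -148840} - \frac{2328573}{198} = \frac{-411 + 303 + 644472213}{1488400 - 46848 - 468480 + 148840} - \frac{776191}{66} = \frac{644472105}{1121912} - \frac{776191}{66} = - \frac{37649219921}{3365736}$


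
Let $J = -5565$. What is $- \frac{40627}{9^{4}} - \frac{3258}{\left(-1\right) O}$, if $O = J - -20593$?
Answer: $- \frac{294583409}{49299354} \approx -5.9754$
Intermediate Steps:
$O = 15028$ ($O = -5565 - -20593 = -5565 + 20593 = 15028$)
$- \frac{40627}{9^{4}} - \frac{3258}{\left(-1\right) O} = - \frac{40627}{9^{4}} - \frac{3258}{\left(-1\right) 15028} = - \frac{40627}{6561} - \frac{3258}{-15028} = \left(-40627\right) \frac{1}{6561} - - \frac{1629}{7514} = - \frac{40627}{6561} + \frac{1629}{7514} = - \frac{294583409}{49299354}$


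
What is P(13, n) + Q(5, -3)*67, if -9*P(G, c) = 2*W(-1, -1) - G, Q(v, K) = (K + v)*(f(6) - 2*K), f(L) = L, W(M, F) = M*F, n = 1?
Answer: 14483/9 ≈ 1609.2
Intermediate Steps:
W(M, F) = F*M
Q(v, K) = (6 - 2*K)*(K + v) (Q(v, K) = (K + v)*(6 - 2*K) = (6 - 2*K)*(K + v))
P(G, c) = -2/9 + G/9 (P(G, c) = -(2*(-1*(-1)) - G)/9 = -(2*1 - G)/9 = -(2 - G)/9 = -2/9 + G/9)
P(13, n) + Q(5, -3)*67 = (-2/9 + (1/9)*13) + (-2*(-3)**2 + 6*(-3) + 6*5 - 2*(-3)*5)*67 = (-2/9 + 13/9) + (-2*9 - 18 + 30 + 30)*67 = 11/9 + (-18 - 18 + 30 + 30)*67 = 11/9 + 24*67 = 11/9 + 1608 = 14483/9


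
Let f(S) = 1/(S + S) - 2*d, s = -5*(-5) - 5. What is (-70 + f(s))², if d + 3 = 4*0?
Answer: 6548481/1600 ≈ 4092.8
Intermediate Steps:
s = 20 (s = 25 - 5 = 20)
d = -3 (d = -3 + 4*0 = -3 + 0 = -3)
f(S) = 6 + 1/(2*S) (f(S) = 1/(S + S) - 2*(-3) = 1/(2*S) + 6 = 6 + 1/(2*S))
(-70 + f(s))² = (-70 + (6 + (½)/20))² = (-70 + (6 + (½)*(1/20)))² = (-70 + (6 + 1/40))² = (-70 + 241/40)² = (-2559/40)² = 6548481/1600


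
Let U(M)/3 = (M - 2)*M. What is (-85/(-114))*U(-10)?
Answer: 5100/19 ≈ 268.42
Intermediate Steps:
U(M) = 3*M*(-2 + M) (U(M) = 3*((M - 2)*M) = 3*((-2 + M)*M) = 3*(M*(-2 + M)) = 3*M*(-2 + M))
(-85/(-114))*U(-10) = (-85/(-114))*(3*(-10)*(-2 - 10)) = (-1/114*(-85))*(3*(-10)*(-12)) = (85/114)*360 = 5100/19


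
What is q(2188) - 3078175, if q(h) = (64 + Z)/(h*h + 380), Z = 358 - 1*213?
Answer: -14737452323491/4787724 ≈ -3.0782e+6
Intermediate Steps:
Z = 145 (Z = 358 - 213 = 145)
q(h) = 209/(380 + h²) (q(h) = (64 + 145)/(h*h + 380) = 209/(h² + 380) = 209/(380 + h²))
q(2188) - 3078175 = 209/(380 + 2188²) - 3078175 = 209/(380 + 4787344) - 3078175 = 209/4787724 - 3078175 = -14737452323491/4787724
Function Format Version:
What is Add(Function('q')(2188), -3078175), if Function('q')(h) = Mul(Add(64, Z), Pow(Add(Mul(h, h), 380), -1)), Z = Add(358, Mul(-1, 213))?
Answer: Rational(-14737452323491, 4787724) ≈ -3.0782e+6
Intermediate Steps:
Z = 145 (Z = Add(358, -213) = 145)
Function('q')(h) = Mul(209, Pow(Add(380, Pow(h, 2)), -1)) (Function('q')(h) = Mul(Add(64, 145), Pow(Add(Mul(h, h), 380), -1)) = Mul(209, Pow(Add(Pow(h, 2), 380), -1)) = Mul(209, Pow(Add(380, Pow(h, 2)), -1)))
Add(Function('q')(2188), -3078175) = Add(Mul(209, Pow(Add(380, Pow(2188, 2)), -1)), -3078175) = Add(Mul(209, Pow(Add(380, 4787344), -1)), -3078175) = Add(Mul(209, Pow(4787724, -1)), -3078175) = Add(Mul(209, Rational(1, 4787724)), -3078175) = Add(Rational(209, 4787724), -3078175) = Rational(-14737452323491, 4787724)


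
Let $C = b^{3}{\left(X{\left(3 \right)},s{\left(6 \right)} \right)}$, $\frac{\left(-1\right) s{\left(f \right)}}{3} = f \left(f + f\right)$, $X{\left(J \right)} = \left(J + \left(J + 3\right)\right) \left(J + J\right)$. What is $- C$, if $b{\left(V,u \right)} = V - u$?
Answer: $-19683000$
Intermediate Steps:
$X{\left(J \right)} = 2 J \left(3 + 2 J\right)$ ($X{\left(J \right)} = \left(J + \left(3 + J\right)\right) 2 J = \left(3 + 2 J\right) 2 J = 2 J \left(3 + 2 J\right)$)
$s{\left(f \right)} = - 6 f^{2}$ ($s{\left(f \right)} = - 3 f \left(f + f\right) = - 3 f 2 f = - 3 \cdot 2 f^{2} = - 6 f^{2}$)
$C = 19683000$ ($C = \left(2 \cdot 3 \left(3 + 2 \cdot 3\right) - - 6 \cdot 6^{2}\right)^{3} = \left(2 \cdot 3 \left(3 + 6\right) - \left(-6\right) 36\right)^{3} = \left(2 \cdot 3 \cdot 9 - -216\right)^{3} = \left(54 + 216\right)^{3} = 270^{3} = 19683000$)
$- C = \left(-1\right) 19683000 = -19683000$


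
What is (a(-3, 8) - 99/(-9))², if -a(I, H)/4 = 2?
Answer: 9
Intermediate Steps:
a(I, H) = -8 (a(I, H) = -4*2 = -8)
(a(-3, 8) - 99/(-9))² = (-8 - 99/(-9))² = (-8 - 99*(-⅑))² = (-8 + 11)² = 3² = 9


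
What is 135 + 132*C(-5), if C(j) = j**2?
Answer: 3435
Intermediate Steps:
135 + 132*C(-5) = 135 + 132*(-5)**2 = 135 + 132*25 = 135 + 3300 = 3435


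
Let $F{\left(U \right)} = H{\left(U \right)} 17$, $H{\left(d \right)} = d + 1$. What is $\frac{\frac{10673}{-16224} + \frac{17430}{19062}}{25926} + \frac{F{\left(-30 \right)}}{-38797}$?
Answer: $\frac{16905616971053}{1329364897907904} \approx 0.012717$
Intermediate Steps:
$H{\left(d \right)} = 1 + d$
$F{\left(U \right)} = 17 + 17 U$ ($F{\left(U \right)} = \left(1 + U\right) 17 = 17 + 17 U$)
$\frac{\frac{10673}{-16224} + \frac{17430}{19062}}{25926} + \frac{F{\left(-30 \right)}}{-38797} = \frac{\frac{10673}{-16224} + \frac{17430}{19062}}{25926} + \frac{17 + 17 \left(-30\right)}{-38797} = \left(10673 \left(- \frac{1}{16224}\right) + 17430 \cdot \frac{1}{19062}\right) \frac{1}{25926} + \left(17 - 510\right) \left(- \frac{1}{38797}\right) = \left(- \frac{821}{1248} + \frac{2905}{3177}\right) \frac{1}{25926} - - \frac{493}{38797} = \frac{339041}{1321632} \cdot \frac{1}{25926} + \frac{493}{38797} = \frac{339041}{34264631232} + \frac{493}{38797} = \frac{16905616971053}{1329364897907904}$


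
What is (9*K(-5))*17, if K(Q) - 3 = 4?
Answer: 1071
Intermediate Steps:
K(Q) = 7 (K(Q) = 3 + 4 = 7)
(9*K(-5))*17 = (9*7)*17 = 63*17 = 1071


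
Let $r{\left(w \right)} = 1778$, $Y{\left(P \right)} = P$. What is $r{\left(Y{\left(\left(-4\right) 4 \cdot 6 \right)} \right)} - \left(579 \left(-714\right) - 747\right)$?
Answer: $415931$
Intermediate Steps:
$r{\left(Y{\left(\left(-4\right) 4 \cdot 6 \right)} \right)} - \left(579 \left(-714\right) - 747\right) = 1778 - \left(579 \left(-714\right) - 747\right) = 1778 - \left(-413406 - 747\right) = 1778 - -414153 = 1778 + 414153 = 415931$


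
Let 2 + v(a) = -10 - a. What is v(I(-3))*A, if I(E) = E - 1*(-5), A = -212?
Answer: 2968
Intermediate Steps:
I(E) = 5 + E (I(E) = E + 5 = 5 + E)
v(a) = -12 - a (v(a) = -2 + (-10 - a) = -12 - a)
v(I(-3))*A = (-12 - (5 - 3))*(-212) = (-12 - 1*2)*(-212) = (-12 - 2)*(-212) = -14*(-212) = 2968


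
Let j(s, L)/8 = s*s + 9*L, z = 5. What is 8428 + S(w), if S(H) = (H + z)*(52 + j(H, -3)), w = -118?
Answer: -12560336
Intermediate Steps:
j(s, L) = 8*s**2 + 72*L (j(s, L) = 8*(s*s + 9*L) = 8*(s**2 + 9*L) = 8*s**2 + 72*L)
S(H) = (-164 + 8*H**2)*(5 + H) (S(H) = (H + 5)*(52 + (8*H**2 + 72*(-3))) = (5 + H)*(52 + (8*H**2 - 216)) = (5 + H)*(52 + (-216 + 8*H**2)) = (5 + H)*(-164 + 8*H**2) = (-164 + 8*H**2)*(5 + H))
8428 + S(w) = 8428 + (-820 - 164*(-118) + 8*(-118)**3 + 40*(-118)**2) = 8428 + (-820 + 19352 + 8*(-1643032) + 40*13924) = 8428 + (-820 + 19352 - 13144256 + 556960) = 8428 - 12568764 = -12560336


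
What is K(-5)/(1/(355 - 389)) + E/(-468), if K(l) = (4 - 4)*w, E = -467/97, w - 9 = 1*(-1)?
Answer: 467/45396 ≈ 0.010287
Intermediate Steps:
w = 8 (w = 9 + 1*(-1) = 9 - 1 = 8)
E = -467/97 (E = -467*1/97 = -467/97 ≈ -4.8144)
K(l) = 0 (K(l) = (4 - 4)*8 = 0*8 = 0)
K(-5)/(1/(355 - 389)) + E/(-468) = 0/(1/(355 - 389)) - 467/97/(-468) = 0/(1/(-34)) - 467/97*(-1/468) = 0/(-1/34) + 467/45396 = 0*(-34) + 467/45396 = 0 + 467/45396 = 467/45396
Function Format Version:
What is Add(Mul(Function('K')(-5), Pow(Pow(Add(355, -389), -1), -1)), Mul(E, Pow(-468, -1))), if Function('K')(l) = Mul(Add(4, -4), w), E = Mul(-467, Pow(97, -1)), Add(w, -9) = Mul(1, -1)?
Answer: Rational(467, 45396) ≈ 0.010287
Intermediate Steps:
w = 8 (w = Add(9, Mul(1, -1)) = Add(9, -1) = 8)
E = Rational(-467, 97) (E = Mul(-467, Rational(1, 97)) = Rational(-467, 97) ≈ -4.8144)
Function('K')(l) = 0 (Function('K')(l) = Mul(Add(4, -4), 8) = Mul(0, 8) = 0)
Add(Mul(Function('K')(-5), Pow(Pow(Add(355, -389), -1), -1)), Mul(E, Pow(-468, -1))) = Add(Mul(0, Pow(Pow(Add(355, -389), -1), -1)), Mul(Rational(-467, 97), Pow(-468, -1))) = Add(Mul(0, Pow(Pow(-34, -1), -1)), Mul(Rational(-467, 97), Rational(-1, 468))) = Add(Mul(0, Pow(Rational(-1, 34), -1)), Rational(467, 45396)) = Add(Mul(0, -34), Rational(467, 45396)) = Add(0, Rational(467, 45396)) = Rational(467, 45396)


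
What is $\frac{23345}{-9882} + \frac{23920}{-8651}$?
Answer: $- \frac{438335035}{85489182} \approx -5.1274$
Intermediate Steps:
$\frac{23345}{-9882} + \frac{23920}{-8651} = 23345 \left(- \frac{1}{9882}\right) + 23920 \left(- \frac{1}{8651}\right) = - \frac{23345}{9882} - \frac{23920}{8651} = - \frac{438335035}{85489182}$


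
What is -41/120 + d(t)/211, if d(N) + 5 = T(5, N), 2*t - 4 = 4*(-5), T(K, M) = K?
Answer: -41/120 ≈ -0.34167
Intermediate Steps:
t = -8 (t = 2 + (4*(-5))/2 = 2 + (½)*(-20) = 2 - 10 = -8)
d(N) = 0 (d(N) = -5 + 5 = 0)
-41/120 + d(t)/211 = -41/120 + 0/211 = -41*1/120 + 0*(1/211) = -41/120 + 0 = -41/120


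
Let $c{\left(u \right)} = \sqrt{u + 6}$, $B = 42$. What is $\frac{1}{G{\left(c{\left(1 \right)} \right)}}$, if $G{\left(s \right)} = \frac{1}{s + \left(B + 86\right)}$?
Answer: $128 + \sqrt{7} \approx 130.65$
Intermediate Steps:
$c{\left(u \right)} = \sqrt{6 + u}$
$G{\left(s \right)} = \frac{1}{128 + s}$ ($G{\left(s \right)} = \frac{1}{s + \left(42 + 86\right)} = \frac{1}{s + 128} = \frac{1}{128 + s}$)
$\frac{1}{G{\left(c{\left(1 \right)} \right)}} = \frac{1}{\frac{1}{128 + \sqrt{6 + 1}}} = \frac{1}{\frac{1}{128 + \sqrt{7}}} = 128 + \sqrt{7}$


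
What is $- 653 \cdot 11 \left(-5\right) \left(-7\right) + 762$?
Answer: $-250643$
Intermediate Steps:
$- 653 \cdot 11 \left(-5\right) \left(-7\right) + 762 = - 653 \left(\left(-55\right) \left(-7\right)\right) + 762 = \left(-653\right) 385 + 762 = -251405 + 762 = -250643$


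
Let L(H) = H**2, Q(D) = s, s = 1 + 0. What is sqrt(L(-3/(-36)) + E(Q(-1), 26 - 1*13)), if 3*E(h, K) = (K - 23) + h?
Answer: I*sqrt(431)/12 ≈ 1.73*I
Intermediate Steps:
s = 1
Q(D) = 1
E(h, K) = -23/3 + K/3 + h/3 (E(h, K) = ((K - 23) + h)/3 = ((-23 + K) + h)/3 = (-23 + K + h)/3 = -23/3 + K/3 + h/3)
sqrt(L(-3/(-36)) + E(Q(-1), 26 - 1*13)) = sqrt((-3/(-36))**2 + (-23/3 + (26 - 1*13)/3 + (1/3)*1)) = sqrt((-3*(-1/36))**2 + (-23/3 + (26 - 13)/3 + 1/3)) = sqrt((1/12)**2 + (-23/3 + (1/3)*13 + 1/3)) = sqrt(1/144 + (-23/3 + 13/3 + 1/3)) = sqrt(1/144 - 3) = sqrt(-431/144) = I*sqrt(431)/12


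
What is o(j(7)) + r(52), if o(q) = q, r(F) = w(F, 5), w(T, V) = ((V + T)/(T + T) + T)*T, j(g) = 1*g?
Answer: 5479/2 ≈ 2739.5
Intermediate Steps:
j(g) = g
w(T, V) = T*(T + (T + V)/(2*T)) (w(T, V) = ((T + V)/((2*T)) + T)*T = ((T + V)*(1/(2*T)) + T)*T = ((T + V)/(2*T) + T)*T = (T + (T + V)/(2*T))*T = T*(T + (T + V)/(2*T)))
r(F) = 5/2 + F**2 + F/2 (r(F) = F**2 + F/2 + (1/2)*5 = F**2 + F/2 + 5/2 = 5/2 + F**2 + F/2)
o(j(7)) + r(52) = 7 + (5/2 + 52**2 + (1/2)*52) = 7 + (5/2 + 2704 + 26) = 7 + 5465/2 = 5479/2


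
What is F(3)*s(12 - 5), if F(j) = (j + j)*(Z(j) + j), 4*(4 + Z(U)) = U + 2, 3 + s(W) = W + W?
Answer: 33/2 ≈ 16.500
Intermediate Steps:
s(W) = -3 + 2*W (s(W) = -3 + (W + W) = -3 + 2*W)
Z(U) = -7/2 + U/4 (Z(U) = -4 + (U + 2)/4 = -4 + (2 + U)/4 = -4 + (1/2 + U/4) = -7/2 + U/4)
F(j) = 2*j*(-7/2 + 5*j/4) (F(j) = (j + j)*((-7/2 + j/4) + j) = (2*j)*(-7/2 + 5*j/4) = 2*j*(-7/2 + 5*j/4))
F(3)*s(12 - 5) = ((1/2)*3*(-14 + 5*3))*(-3 + 2*(12 - 5)) = ((1/2)*3*(-14 + 15))*(-3 + 2*7) = ((1/2)*3*1)*(-3 + 14) = (3/2)*11 = 33/2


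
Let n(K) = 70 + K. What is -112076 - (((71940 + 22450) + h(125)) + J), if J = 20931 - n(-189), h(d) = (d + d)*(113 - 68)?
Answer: -238766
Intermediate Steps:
h(d) = 90*d (h(d) = (2*d)*45 = 90*d)
J = 21050 (J = 20931 - (70 - 189) = 20931 - 1*(-119) = 20931 + 119 = 21050)
-112076 - (((71940 + 22450) + h(125)) + J) = -112076 - (((71940 + 22450) + 90*125) + 21050) = -112076 - ((94390 + 11250) + 21050) = -112076 - (105640 + 21050) = -112076 - 1*126690 = -112076 - 126690 = -238766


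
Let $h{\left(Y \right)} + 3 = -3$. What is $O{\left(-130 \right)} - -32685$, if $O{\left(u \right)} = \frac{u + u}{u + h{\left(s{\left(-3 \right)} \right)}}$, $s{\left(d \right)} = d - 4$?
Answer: $\frac{1111355}{34} \approx 32687.0$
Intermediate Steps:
$s{\left(d \right)} = -4 + d$
$h{\left(Y \right)} = -6$ ($h{\left(Y \right)} = -3 - 3 = -6$)
$O{\left(u \right)} = \frac{2 u}{-6 + u}$ ($O{\left(u \right)} = \frac{u + u}{u - 6} = \frac{2 u}{-6 + u}$)
$O{\left(-130 \right)} - -32685 = 2 \left(-130\right) \frac{1}{-6 - 130} - -32685 = 2 \left(-130\right) \frac{1}{-136} + 32685 = 2 \left(-130\right) \left(- \frac{1}{136}\right) + 32685 = \frac{65}{34} + 32685 = \frac{1111355}{34}$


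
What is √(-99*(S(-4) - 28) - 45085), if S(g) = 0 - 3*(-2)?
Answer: I*√42907 ≈ 207.14*I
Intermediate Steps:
S(g) = 6 (S(g) = 0 + 6 = 6)
√(-99*(S(-4) - 28) - 45085) = √(-99*(6 - 28) - 45085) = √(-99*(-22) - 45085) = √(2178 - 45085) = √(-42907) = I*√42907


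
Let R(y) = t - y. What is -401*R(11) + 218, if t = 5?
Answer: 2624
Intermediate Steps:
R(y) = 5 - y
-401*R(11) + 218 = -401*(5 - 1*11) + 218 = -401*(5 - 11) + 218 = -401*(-6) + 218 = 2406 + 218 = 2624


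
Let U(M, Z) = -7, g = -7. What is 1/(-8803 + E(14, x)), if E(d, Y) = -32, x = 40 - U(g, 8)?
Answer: -1/8835 ≈ -0.00011319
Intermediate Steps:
x = 47 (x = 40 - 1*(-7) = 40 + 7 = 47)
1/(-8803 + E(14, x)) = 1/(-8803 - 32) = 1/(-8835) = -1/8835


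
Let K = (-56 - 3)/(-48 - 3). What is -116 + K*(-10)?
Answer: -6506/51 ≈ -127.57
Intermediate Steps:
K = 59/51 (K = -59/(-51) = -59*(-1/51) = 59/51 ≈ 1.1569)
-116 + K*(-10) = -116 + (59/51)*(-10) = -116 - 590/51 = -6506/51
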